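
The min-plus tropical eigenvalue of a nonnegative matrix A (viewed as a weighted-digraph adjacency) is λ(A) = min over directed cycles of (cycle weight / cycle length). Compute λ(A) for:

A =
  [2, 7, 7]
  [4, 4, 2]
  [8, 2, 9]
λ(A) = 2

Enumerate directed cycles and compute their means (weight / length). Sample:
  cycle 0 → 0: weight = 2, length = 1, mean = 2/1 ≈ 2.000
  cycle 1 → 1: weight = 4, length = 1, mean = 4/1 ≈ 4.000
  cycle 2 → 2: weight = 9, length = 1, mean = 9/1 ≈ 9.000
  cycle 0 → 1 → 0: weight = 11, length = 2, mean = 11/2 ≈ 5.500
  cycle 0 → 2 → 0: weight = 15, length = 2, mean = 15/2 ≈ 7.500
  cycle 1 → 0 → 1: weight = 11, length = 2, mean = 11/2 ≈ 5.500
Minimum mean = 2.000, attained e.g. along the cycle 0 → 0 with weight 2 and length 1. So λ(A) = 2/1 = 2.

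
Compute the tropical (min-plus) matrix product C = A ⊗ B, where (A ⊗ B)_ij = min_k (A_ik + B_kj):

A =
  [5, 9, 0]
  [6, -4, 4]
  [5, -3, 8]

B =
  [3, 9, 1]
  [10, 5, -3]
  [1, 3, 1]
A ⊗ B =
  [1, 3, 1]
  [5, 1, -7]
  [7, 2, -6]

Apply the min-plus product entry-by-entry:
  C[0][0] = min over k of (A[0][0] + B[0][0] = 5 + 3 = 8, A[0][1] + B[1][0] = 9 + 10 = 19, A[0][2] + B[2][0] = 0 + 1 = 1) = 1 (attained at k = 2)
  C[0][1] = min over k of (A[0][0] + B[0][1] = 5 + 9 = 14, A[0][1] + B[1][1] = 9 + 5 = 14, A[0][2] + B[2][1] = 0 + 3 = 3) = 3 (attained at k = 2)
  C[0][2] = min over k of (A[0][0] + B[0][2] = 5 + 1 = 6, A[0][1] + B[1][2] = 9 + -3 = 6, A[0][2] + B[2][2] = 0 + 1 = 1) = 1 (attained at k = 2)
  C[1][0] = min over k of (A[1][0] + B[0][0] = 6 + 3 = 9, A[1][1] + B[1][0] = -4 + 10 = 6, A[1][2] + B[2][0] = 4 + 1 = 5) = 5 (attained at k = 2)
  C[1][1] = min over k of (A[1][0] + B[0][1] = 6 + 9 = 15, A[1][1] + B[1][1] = -4 + 5 = 1, A[1][2] + B[2][1] = 4 + 3 = 7) = 1 (attained at k = 1)
  C[1][2] = min over k of (A[1][0] + B[0][2] = 6 + 1 = 7, A[1][1] + B[1][2] = -4 + -3 = -7, A[1][2] + B[2][2] = 4 + 1 = 5) = -7 (attained at k = 1)
  C[2][0] = min over k of (A[2][0] + B[0][0] = 5 + 3 = 8, A[2][1] + B[1][0] = -3 + 10 = 7, A[2][2] + B[2][0] = 8 + 1 = 9) = 7 (attained at k = 1)
  C[2][1] = min over k of (A[2][0] + B[0][1] = 5 + 9 = 14, A[2][1] + B[1][1] = -3 + 5 = 2, A[2][2] + B[2][1] = 8 + 3 = 11) = 2 (attained at k = 1)
  C[2][2] = min over k of (A[2][0] + B[0][2] = 5 + 1 = 6, A[2][1] + B[1][2] = -3 + -3 = -6, A[2][2] + B[2][2] = 8 + 1 = 9) = -6 (attained at k = 1)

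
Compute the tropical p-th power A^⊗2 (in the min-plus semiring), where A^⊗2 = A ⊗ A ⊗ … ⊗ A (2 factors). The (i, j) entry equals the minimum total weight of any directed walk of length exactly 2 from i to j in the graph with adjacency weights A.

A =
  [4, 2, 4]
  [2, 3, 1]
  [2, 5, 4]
A^⊗2 =
  [4, 5, 3]
  [3, 4, 4]
  [6, 4, 6]

Each entry (A^⊗2)_ij equals the minimum over all length-2 walks i = v_0 → v_1 → … → v_2 = j of Σ_t A[v_t][v_{t+1}]. For example, for (i, j) = (0, 2) we minimise over 3 possible intermediate vertex sequences; the minimum is 3, attained along the walk 0 → 1 → 2.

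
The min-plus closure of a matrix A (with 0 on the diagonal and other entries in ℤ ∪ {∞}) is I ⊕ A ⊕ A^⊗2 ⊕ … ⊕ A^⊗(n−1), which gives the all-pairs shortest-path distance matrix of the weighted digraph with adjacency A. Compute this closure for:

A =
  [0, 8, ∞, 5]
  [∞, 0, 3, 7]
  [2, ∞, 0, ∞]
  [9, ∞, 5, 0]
Closure =
  [0, 8, 10, 5]
  [5, 0, 3, 7]
  [2, 10, 0, 7]
  [7, 15, 5, 0]

This is the Floyd-Warshall all-pairs shortest-path computation. For each intermediate vertex k = 0, 1, …, 3, update dist[i][j] ← min(dist[i][j], dist[i][k] + dist[k][j]). The final matrix gives, for each (i, j), the minimum total weight of any directed path from i to j (possibly empty when i = j).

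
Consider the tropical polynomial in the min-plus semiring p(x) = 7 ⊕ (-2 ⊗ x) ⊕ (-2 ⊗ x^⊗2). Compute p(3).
p(3) = 1

A tropical monomial a ⊗ x^⊗i evaluates to a + i · x. Evaluating each term at x = 3:
  Term 0 contributes 7 + 0 · 3 = 7
  Term 1 contributes -2 + 1 · 3 = 1
  Term 2 contributes -2 + 2 · 3 = 4
p(3) = ⊕ of these = min[7, 1, 4] = 1.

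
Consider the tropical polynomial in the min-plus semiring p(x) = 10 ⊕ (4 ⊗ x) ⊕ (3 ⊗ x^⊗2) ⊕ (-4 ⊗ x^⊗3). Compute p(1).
p(1) = -1

A tropical monomial a ⊗ x^⊗i evaluates to a + i · x. Evaluating each term at x = 1:
  Term 0 contributes 10 + 0 · 1 = 10
  Term 1 contributes 4 + 1 · 1 = 5
  Term 2 contributes 3 + 2 · 1 = 5
  Term 3 contributes -4 + 3 · 1 = -1
p(1) = ⊕ of these = min[10, 5, 5, -1] = -1.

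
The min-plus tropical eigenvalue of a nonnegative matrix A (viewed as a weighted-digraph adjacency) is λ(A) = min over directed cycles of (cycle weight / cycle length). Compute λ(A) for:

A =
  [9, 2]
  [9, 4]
λ(A) = 4

Enumerate directed cycles and compute their means (weight / length). Sample:
  cycle 0 → 0: weight = 9, length = 1, mean = 9/1 ≈ 9.000
  cycle 1 → 1: weight = 4, length = 1, mean = 4/1 ≈ 4.000
  cycle 0 → 1 → 0: weight = 11, length = 2, mean = 11/2 ≈ 5.500
  cycle 1 → 0 → 1: weight = 11, length = 2, mean = 11/2 ≈ 5.500
Minimum mean = 4.000, attained e.g. along the cycle 1 → 1 with weight 4 and length 1. So λ(A) = 4/1 = 4.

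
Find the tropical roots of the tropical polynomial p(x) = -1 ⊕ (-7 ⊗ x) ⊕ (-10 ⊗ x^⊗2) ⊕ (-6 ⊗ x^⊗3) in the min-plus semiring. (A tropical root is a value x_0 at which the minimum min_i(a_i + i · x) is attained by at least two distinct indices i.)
Roots: {-4, 3, 6}

Each tropical root is a break point of the lower envelope of the lines y = a_i + i · x (there are 4 lines, with slopes 0, 1, ..., 3). Only the lines that attain the minimum somewhere contribute to roots; other lines are dominated. Here the surviving (envelope) indices are i = 3, i = 2, i = 1, i = 0.
Intersections between consecutive envelope lines give the roots: for adjacent envelope indices i < j the intersection is x = (a_i − a_j) / (j − i). Reading off the sorted break points: {-4, 3, 6}.
Verification: at each break x_0, at least two indices attain the minimum of min_i(a_i + i · x_0).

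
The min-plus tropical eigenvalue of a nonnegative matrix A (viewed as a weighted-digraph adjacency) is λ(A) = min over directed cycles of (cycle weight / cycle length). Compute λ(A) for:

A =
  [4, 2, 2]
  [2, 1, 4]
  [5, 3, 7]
λ(A) = 1

Enumerate directed cycles and compute their means (weight / length). Sample:
  cycle 0 → 0: weight = 4, length = 1, mean = 4/1 ≈ 4.000
  cycle 1 → 1: weight = 1, length = 1, mean = 1/1 ≈ 1.000
  cycle 2 → 2: weight = 7, length = 1, mean = 7/1 ≈ 7.000
  cycle 0 → 1 → 0: weight = 4, length = 2, mean = 4/2 ≈ 2.000
  cycle 0 → 2 → 0: weight = 7, length = 2, mean = 7/2 ≈ 3.500
  cycle 1 → 0 → 1: weight = 4, length = 2, mean = 4/2 ≈ 2.000
Minimum mean = 1.000, attained e.g. along the cycle 1 → 1 with weight 1 and length 1. So λ(A) = 1/1 = 1.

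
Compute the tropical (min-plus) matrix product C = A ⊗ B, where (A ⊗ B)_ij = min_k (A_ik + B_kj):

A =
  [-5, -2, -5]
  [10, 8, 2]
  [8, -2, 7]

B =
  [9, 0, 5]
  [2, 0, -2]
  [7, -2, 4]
A ⊗ B =
  [0, -7, -4]
  [9, 0, 6]
  [0, -2, -4]

Apply the min-plus product entry-by-entry:
  C[0][0] = min over k of (A[0][0] + B[0][0] = -5 + 9 = 4, A[0][1] + B[1][0] = -2 + 2 = 0, A[0][2] + B[2][0] = -5 + 7 = 2) = 0 (attained at k = 1)
  C[0][1] = min over k of (A[0][0] + B[0][1] = -5 + 0 = -5, A[0][1] + B[1][1] = -2 + 0 = -2, A[0][2] + B[2][1] = -5 + -2 = -7) = -7 (attained at k = 2)
  C[0][2] = min over k of (A[0][0] + B[0][2] = -5 + 5 = 0, A[0][1] + B[1][2] = -2 + -2 = -4, A[0][2] + B[2][2] = -5 + 4 = -1) = -4 (attained at k = 1)
  C[1][0] = min over k of (A[1][0] + B[0][0] = 10 + 9 = 19, A[1][1] + B[1][0] = 8 + 2 = 10, A[1][2] + B[2][0] = 2 + 7 = 9) = 9 (attained at k = 2)
  C[1][1] = min over k of (A[1][0] + B[0][1] = 10 + 0 = 10, A[1][1] + B[1][1] = 8 + 0 = 8, A[1][2] + B[2][1] = 2 + -2 = 0) = 0 (attained at k = 2)
  C[1][2] = min over k of (A[1][0] + B[0][2] = 10 + 5 = 15, A[1][1] + B[1][2] = 8 + -2 = 6, A[1][2] + B[2][2] = 2 + 4 = 6) = 6 (attained at k = 1)
  C[2][0] = min over k of (A[2][0] + B[0][0] = 8 + 9 = 17, A[2][1] + B[1][0] = -2 + 2 = 0, A[2][2] + B[2][0] = 7 + 7 = 14) = 0 (attained at k = 1)
  C[2][1] = min over k of (A[2][0] + B[0][1] = 8 + 0 = 8, A[2][1] + B[1][1] = -2 + 0 = -2, A[2][2] + B[2][1] = 7 + -2 = 5) = -2 (attained at k = 1)
  C[2][2] = min over k of (A[2][0] + B[0][2] = 8 + 5 = 13, A[2][1] + B[1][2] = -2 + -2 = -4, A[2][2] + B[2][2] = 7 + 4 = 11) = -4 (attained at k = 1)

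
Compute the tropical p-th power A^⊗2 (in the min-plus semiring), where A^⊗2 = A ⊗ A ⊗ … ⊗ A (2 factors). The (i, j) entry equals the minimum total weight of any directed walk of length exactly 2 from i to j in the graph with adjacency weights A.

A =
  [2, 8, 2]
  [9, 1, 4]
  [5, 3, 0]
A^⊗2 =
  [4, 5, 2]
  [9, 2, 4]
  [5, 3, 0]

Each entry (A^⊗2)_ij equals the minimum over all length-2 walks i = v_0 → v_1 → … → v_2 = j of Σ_t A[v_t][v_{t+1}]. For example, for (i, j) = (0, 2) we minimise over 3 possible intermediate vertex sequences; the minimum is 2, attained along the walk 0 → 2 → 2.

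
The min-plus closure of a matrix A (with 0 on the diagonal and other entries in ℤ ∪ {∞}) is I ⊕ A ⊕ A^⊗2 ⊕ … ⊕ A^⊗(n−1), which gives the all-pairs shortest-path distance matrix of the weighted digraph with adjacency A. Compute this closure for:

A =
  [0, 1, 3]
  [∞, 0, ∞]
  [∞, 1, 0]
Closure =
  [0, 1, 3]
  [∞, 0, ∞]
  [∞, 1, 0]

This is the Floyd-Warshall all-pairs shortest-path computation. For each intermediate vertex k = 0, 1, …, 2, update dist[i][j] ← min(dist[i][j], dist[i][k] + dist[k][j]). The final matrix gives, for each (i, j), the minimum total weight of any directed path from i to j (possibly empty when i = j).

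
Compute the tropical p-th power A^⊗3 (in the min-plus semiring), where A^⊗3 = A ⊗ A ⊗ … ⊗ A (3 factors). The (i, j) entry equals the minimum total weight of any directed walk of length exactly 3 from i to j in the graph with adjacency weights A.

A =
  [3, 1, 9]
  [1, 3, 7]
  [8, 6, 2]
A^⊗3 =
  [5, 3, 10]
  [3, 5, 9]
  [9, 8, 6]

Each entry (A^⊗3)_ij equals the minimum over all length-3 walks i = v_0 → v_1 → … → v_3 = j of Σ_t A[v_t][v_{t+1}]. For example, for (i, j) = (0, 2) we minimise over 9 possible intermediate vertex sequences; the minimum is 10, attained along the walk 0 → 1 → 2 → 2.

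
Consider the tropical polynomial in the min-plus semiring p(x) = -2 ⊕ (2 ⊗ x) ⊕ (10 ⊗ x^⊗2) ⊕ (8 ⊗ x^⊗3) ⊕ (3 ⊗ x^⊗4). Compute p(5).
p(5) = -2

A tropical monomial a ⊗ x^⊗i evaluates to a + i · x. Evaluating each term at x = 5:
  Term 0 contributes -2 + 0 · 5 = -2
  Term 1 contributes 2 + 1 · 5 = 7
  Term 2 contributes 10 + 2 · 5 = 20
  Term 3 contributes 8 + 3 · 5 = 23
  Term 4 contributes 3 + 4 · 5 = 23
p(5) = ⊕ of these = min[-2, 7, 20, 23, 23] = -2.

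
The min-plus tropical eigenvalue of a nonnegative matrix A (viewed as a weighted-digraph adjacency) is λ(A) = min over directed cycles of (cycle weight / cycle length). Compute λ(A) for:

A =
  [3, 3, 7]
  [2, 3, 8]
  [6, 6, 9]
λ(A) = 5/2

Enumerate directed cycles and compute their means (weight / length). Sample:
  cycle 0 → 0: weight = 3, length = 1, mean = 3/1 ≈ 3.000
  cycle 1 → 1: weight = 3, length = 1, mean = 3/1 ≈ 3.000
  cycle 2 → 2: weight = 9, length = 1, mean = 9/1 ≈ 9.000
  cycle 0 → 1 → 0: weight = 5, length = 2, mean = 5/2 ≈ 2.500
  cycle 0 → 2 → 0: weight = 13, length = 2, mean = 13/2 ≈ 6.500
  cycle 1 → 0 → 1: weight = 5, length = 2, mean = 5/2 ≈ 2.500
Minimum mean = 2.500, attained e.g. along the cycle 0 → 1 → 0 with weight 5 and length 2. So λ(A) = 5/2 = 5/2.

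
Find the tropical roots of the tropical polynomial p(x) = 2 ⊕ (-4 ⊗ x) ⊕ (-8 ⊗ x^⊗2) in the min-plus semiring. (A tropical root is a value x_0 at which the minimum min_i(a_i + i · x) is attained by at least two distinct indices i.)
Roots: {4, 6}

Each tropical root is a break point of the lower envelope of the lines y = a_i + i · x (there are 3 lines, with slopes 0, 1, ..., 2). Only the lines that attain the minimum somewhere contribute to roots; other lines are dominated. Here the surviving (envelope) indices are i = 2, i = 1, i = 0.
Intersections between consecutive envelope lines give the roots: for adjacent envelope indices i < j the intersection is x = (a_i − a_j) / (j − i). Reading off the sorted break points: {4, 6}.
Verification: at each break x_0, at least two indices attain the minimum of min_i(a_i + i · x_0).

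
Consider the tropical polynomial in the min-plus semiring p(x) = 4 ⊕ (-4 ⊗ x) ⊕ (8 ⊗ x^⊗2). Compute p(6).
p(6) = 2

A tropical monomial a ⊗ x^⊗i evaluates to a + i · x. Evaluating each term at x = 6:
  Term 0 contributes 4 + 0 · 6 = 4
  Term 1 contributes -4 + 1 · 6 = 2
  Term 2 contributes 8 + 2 · 6 = 20
p(6) = ⊕ of these = min[4, 2, 20] = 2.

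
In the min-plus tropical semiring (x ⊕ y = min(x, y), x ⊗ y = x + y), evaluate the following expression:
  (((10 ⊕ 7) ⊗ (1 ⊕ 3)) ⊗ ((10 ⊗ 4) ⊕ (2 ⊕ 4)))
(((10 ⊕ 7) ⊗ (1 ⊕ 3)) ⊗ ((10 ⊗ 4) ⊕ (2 ⊕ 4))) = 10

Expand innermost to outermost. Recall ⊕ takes the minimum of its arguments and ⊗ takes their sum. Working out the expression (((10 ⊕ 7) ⊗ (1 ⊕ 3)) ⊗ ((10 ⊗ 4) ⊕ (2 ⊕ 4))) gives 10.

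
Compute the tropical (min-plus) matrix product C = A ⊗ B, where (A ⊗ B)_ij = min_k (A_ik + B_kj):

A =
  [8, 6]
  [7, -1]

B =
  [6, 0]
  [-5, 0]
A ⊗ B =
  [1, 6]
  [-6, -1]

Apply the min-plus product entry-by-entry:
  C[0][0] = min over k of (A[0][0] + B[0][0] = 8 + 6 = 14, A[0][1] + B[1][0] = 6 + -5 = 1) = 1 (attained at k = 1)
  C[0][1] = min over k of (A[0][0] + B[0][1] = 8 + 0 = 8, A[0][1] + B[1][1] = 6 + 0 = 6) = 6 (attained at k = 1)
  C[1][0] = min over k of (A[1][0] + B[0][0] = 7 + 6 = 13, A[1][1] + B[1][0] = -1 + -5 = -6) = -6 (attained at k = 1)
  C[1][1] = min over k of (A[1][0] + B[0][1] = 7 + 0 = 7, A[1][1] + B[1][1] = -1 + 0 = -1) = -1 (attained at k = 1)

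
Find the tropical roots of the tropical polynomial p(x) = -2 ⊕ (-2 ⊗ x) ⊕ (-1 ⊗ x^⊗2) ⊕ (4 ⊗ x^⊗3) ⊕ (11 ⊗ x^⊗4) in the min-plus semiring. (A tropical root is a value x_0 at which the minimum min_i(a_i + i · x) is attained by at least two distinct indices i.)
Roots: {-7, -5, -1, 0}

Each tropical root is a break point of the lower envelope of the lines y = a_i + i · x (there are 5 lines, with slopes 0, 1, ..., 4). Only the lines that attain the minimum somewhere contribute to roots; other lines are dominated. Here the surviving (envelope) indices are i = 4, i = 3, i = 2, i = 1, i = 0.
Intersections between consecutive envelope lines give the roots: for adjacent envelope indices i < j the intersection is x = (a_i − a_j) / (j − i). Reading off the sorted break points: {-7, -5, -1, 0}.
Verification: at each break x_0, at least two indices attain the minimum of min_i(a_i + i · x_0).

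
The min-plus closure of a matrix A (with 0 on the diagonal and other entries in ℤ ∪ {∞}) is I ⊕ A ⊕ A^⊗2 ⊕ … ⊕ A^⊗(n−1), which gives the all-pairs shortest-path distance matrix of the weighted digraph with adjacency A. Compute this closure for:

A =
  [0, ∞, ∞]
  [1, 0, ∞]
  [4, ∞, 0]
Closure =
  [0, ∞, ∞]
  [1, 0, ∞]
  [4, ∞, 0]

This is the Floyd-Warshall all-pairs shortest-path computation. For each intermediate vertex k = 0, 1, …, 2, update dist[i][j] ← min(dist[i][j], dist[i][k] + dist[k][j]). The final matrix gives, for each (i, j), the minimum total weight of any directed path from i to j (possibly empty when i = j).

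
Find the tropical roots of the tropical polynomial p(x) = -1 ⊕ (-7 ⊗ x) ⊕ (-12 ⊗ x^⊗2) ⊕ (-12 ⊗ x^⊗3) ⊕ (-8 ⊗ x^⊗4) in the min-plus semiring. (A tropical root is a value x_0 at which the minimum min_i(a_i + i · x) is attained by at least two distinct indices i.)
Roots: {-4, 0, 5, 6}

Each tropical root is a break point of the lower envelope of the lines y = a_i + i · x (there are 5 lines, with slopes 0, 1, ..., 4). Only the lines that attain the minimum somewhere contribute to roots; other lines are dominated. Here the surviving (envelope) indices are i = 4, i = 3, i = 2, i = 1, i = 0.
Intersections between consecutive envelope lines give the roots: for adjacent envelope indices i < j the intersection is x = (a_i − a_j) / (j − i). Reading off the sorted break points: {-4, 0, 5, 6}.
Verification: at each break x_0, at least two indices attain the minimum of min_i(a_i + i · x_0).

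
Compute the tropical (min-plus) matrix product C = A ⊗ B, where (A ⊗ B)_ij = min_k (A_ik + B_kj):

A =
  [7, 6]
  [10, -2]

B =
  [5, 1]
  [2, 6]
A ⊗ B =
  [8, 8]
  [0, 4]

Apply the min-plus product entry-by-entry:
  C[0][0] = min over k of (A[0][0] + B[0][0] = 7 + 5 = 12, A[0][1] + B[1][0] = 6 + 2 = 8) = 8 (attained at k = 1)
  C[0][1] = min over k of (A[0][0] + B[0][1] = 7 + 1 = 8, A[0][1] + B[1][1] = 6 + 6 = 12) = 8 (attained at k = 0)
  C[1][0] = min over k of (A[1][0] + B[0][0] = 10 + 5 = 15, A[1][1] + B[1][0] = -2 + 2 = 0) = 0 (attained at k = 1)
  C[1][1] = min over k of (A[1][0] + B[0][1] = 10 + 1 = 11, A[1][1] + B[1][1] = -2 + 6 = 4) = 4 (attained at k = 1)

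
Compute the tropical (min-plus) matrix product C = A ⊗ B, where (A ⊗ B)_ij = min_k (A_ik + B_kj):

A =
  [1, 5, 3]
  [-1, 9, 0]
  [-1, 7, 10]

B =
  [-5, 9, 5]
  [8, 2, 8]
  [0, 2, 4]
A ⊗ B =
  [-4, 5, 6]
  [-6, 2, 4]
  [-6, 8, 4]

Apply the min-plus product entry-by-entry:
  C[0][0] = min over k of (A[0][0] + B[0][0] = 1 + -5 = -4, A[0][1] + B[1][0] = 5 + 8 = 13, A[0][2] + B[2][0] = 3 + 0 = 3) = -4 (attained at k = 0)
  C[0][1] = min over k of (A[0][0] + B[0][1] = 1 + 9 = 10, A[0][1] + B[1][1] = 5 + 2 = 7, A[0][2] + B[2][1] = 3 + 2 = 5) = 5 (attained at k = 2)
  C[0][2] = min over k of (A[0][0] + B[0][2] = 1 + 5 = 6, A[0][1] + B[1][2] = 5 + 8 = 13, A[0][2] + B[2][2] = 3 + 4 = 7) = 6 (attained at k = 0)
  C[1][0] = min over k of (A[1][0] + B[0][0] = -1 + -5 = -6, A[1][1] + B[1][0] = 9 + 8 = 17, A[1][2] + B[2][0] = 0 + 0 = 0) = -6 (attained at k = 0)
  C[1][1] = min over k of (A[1][0] + B[0][1] = -1 + 9 = 8, A[1][1] + B[1][1] = 9 + 2 = 11, A[1][2] + B[2][1] = 0 + 2 = 2) = 2 (attained at k = 2)
  C[1][2] = min over k of (A[1][0] + B[0][2] = -1 + 5 = 4, A[1][1] + B[1][2] = 9 + 8 = 17, A[1][2] + B[2][2] = 0 + 4 = 4) = 4 (attained at k = 0)
  C[2][0] = min over k of (A[2][0] + B[0][0] = -1 + -5 = -6, A[2][1] + B[1][0] = 7 + 8 = 15, A[2][2] + B[2][0] = 10 + 0 = 10) = -6 (attained at k = 0)
  C[2][1] = min over k of (A[2][0] + B[0][1] = -1 + 9 = 8, A[2][1] + B[1][1] = 7 + 2 = 9, A[2][2] + B[2][1] = 10 + 2 = 12) = 8 (attained at k = 0)
  C[2][2] = min over k of (A[2][0] + B[0][2] = -1 + 5 = 4, A[2][1] + B[1][2] = 7 + 8 = 15, A[2][2] + B[2][2] = 10 + 4 = 14) = 4 (attained at k = 0)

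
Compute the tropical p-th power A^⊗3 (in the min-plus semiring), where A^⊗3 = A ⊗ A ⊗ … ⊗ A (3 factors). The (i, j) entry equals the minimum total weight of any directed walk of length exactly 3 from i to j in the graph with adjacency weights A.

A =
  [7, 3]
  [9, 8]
A^⊗3 =
  [19, 15]
  [21, 19]

Each entry (A^⊗3)_ij equals the minimum over all length-3 walks i = v_0 → v_1 → … → v_3 = j of Σ_t A[v_t][v_{t+1}]. For example, for (i, j) = (0, 1) we minimise over 4 possible intermediate vertex sequences; the minimum is 15, attained along the walk 0 → 1 → 0 → 1.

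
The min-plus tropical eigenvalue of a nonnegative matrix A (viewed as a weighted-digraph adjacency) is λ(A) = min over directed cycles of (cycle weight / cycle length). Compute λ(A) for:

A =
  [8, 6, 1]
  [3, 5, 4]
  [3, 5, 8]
λ(A) = 2

Enumerate directed cycles and compute their means (weight / length). Sample:
  cycle 0 → 0: weight = 8, length = 1, mean = 8/1 ≈ 8.000
  cycle 1 → 1: weight = 5, length = 1, mean = 5/1 ≈ 5.000
  cycle 2 → 2: weight = 8, length = 1, mean = 8/1 ≈ 8.000
  cycle 0 → 1 → 0: weight = 9, length = 2, mean = 9/2 ≈ 4.500
  cycle 0 → 2 → 0: weight = 4, length = 2, mean = 4/2 ≈ 2.000
  cycle 1 → 0 → 1: weight = 9, length = 2, mean = 9/2 ≈ 4.500
Minimum mean = 2.000, attained e.g. along the cycle 0 → 2 → 0 with weight 4 and length 2. So λ(A) = 4/2 = 2.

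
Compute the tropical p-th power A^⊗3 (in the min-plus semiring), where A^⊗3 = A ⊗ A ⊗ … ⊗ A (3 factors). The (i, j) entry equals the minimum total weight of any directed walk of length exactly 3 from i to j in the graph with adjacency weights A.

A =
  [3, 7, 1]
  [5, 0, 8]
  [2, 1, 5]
A^⊗3 =
  [6, 2, 4]
  [5, 0, 6]
  [5, 1, 6]

Each entry (A^⊗3)_ij equals the minimum over all length-3 walks i = v_0 → v_1 → … → v_3 = j of Σ_t A[v_t][v_{t+1}]. For example, for (i, j) = (0, 2) we minimise over 9 possible intermediate vertex sequences; the minimum is 4, attained along the walk 0 → 2 → 0 → 2.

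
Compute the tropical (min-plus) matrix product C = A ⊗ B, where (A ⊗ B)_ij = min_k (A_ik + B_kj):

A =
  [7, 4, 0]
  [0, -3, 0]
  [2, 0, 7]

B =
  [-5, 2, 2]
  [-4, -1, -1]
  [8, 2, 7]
A ⊗ B =
  [0, 2, 3]
  [-7, -4, -4]
  [-4, -1, -1]

Apply the min-plus product entry-by-entry:
  C[0][0] = min over k of (A[0][0] + B[0][0] = 7 + -5 = 2, A[0][1] + B[1][0] = 4 + -4 = 0, A[0][2] + B[2][0] = 0 + 8 = 8) = 0 (attained at k = 1)
  C[0][1] = min over k of (A[0][0] + B[0][1] = 7 + 2 = 9, A[0][1] + B[1][1] = 4 + -1 = 3, A[0][2] + B[2][1] = 0 + 2 = 2) = 2 (attained at k = 2)
  C[0][2] = min over k of (A[0][0] + B[0][2] = 7 + 2 = 9, A[0][1] + B[1][2] = 4 + -1 = 3, A[0][2] + B[2][2] = 0 + 7 = 7) = 3 (attained at k = 1)
  C[1][0] = min over k of (A[1][0] + B[0][0] = 0 + -5 = -5, A[1][1] + B[1][0] = -3 + -4 = -7, A[1][2] + B[2][0] = 0 + 8 = 8) = -7 (attained at k = 1)
  C[1][1] = min over k of (A[1][0] + B[0][1] = 0 + 2 = 2, A[1][1] + B[1][1] = -3 + -1 = -4, A[1][2] + B[2][1] = 0 + 2 = 2) = -4 (attained at k = 1)
  C[1][2] = min over k of (A[1][0] + B[0][2] = 0 + 2 = 2, A[1][1] + B[1][2] = -3 + -1 = -4, A[1][2] + B[2][2] = 0 + 7 = 7) = -4 (attained at k = 1)
  C[2][0] = min over k of (A[2][0] + B[0][0] = 2 + -5 = -3, A[2][1] + B[1][0] = 0 + -4 = -4, A[2][2] + B[2][0] = 7 + 8 = 15) = -4 (attained at k = 1)
  C[2][1] = min over k of (A[2][0] + B[0][1] = 2 + 2 = 4, A[2][1] + B[1][1] = 0 + -1 = -1, A[2][2] + B[2][1] = 7 + 2 = 9) = -1 (attained at k = 1)
  C[2][2] = min over k of (A[2][0] + B[0][2] = 2 + 2 = 4, A[2][1] + B[1][2] = 0 + -1 = -1, A[2][2] + B[2][2] = 7 + 7 = 14) = -1 (attained at k = 1)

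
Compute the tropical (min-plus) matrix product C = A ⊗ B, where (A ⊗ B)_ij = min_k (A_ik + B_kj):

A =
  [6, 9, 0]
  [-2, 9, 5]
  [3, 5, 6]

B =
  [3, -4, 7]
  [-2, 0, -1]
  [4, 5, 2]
A ⊗ B =
  [4, 2, 2]
  [1, -6, 5]
  [3, -1, 4]

Apply the min-plus product entry-by-entry:
  C[0][0] = min over k of (A[0][0] + B[0][0] = 6 + 3 = 9, A[0][1] + B[1][0] = 9 + -2 = 7, A[0][2] + B[2][0] = 0 + 4 = 4) = 4 (attained at k = 2)
  C[0][1] = min over k of (A[0][0] + B[0][1] = 6 + -4 = 2, A[0][1] + B[1][1] = 9 + 0 = 9, A[0][2] + B[2][1] = 0 + 5 = 5) = 2 (attained at k = 0)
  C[0][2] = min over k of (A[0][0] + B[0][2] = 6 + 7 = 13, A[0][1] + B[1][2] = 9 + -1 = 8, A[0][2] + B[2][2] = 0 + 2 = 2) = 2 (attained at k = 2)
  C[1][0] = min over k of (A[1][0] + B[0][0] = -2 + 3 = 1, A[1][1] + B[1][0] = 9 + -2 = 7, A[1][2] + B[2][0] = 5 + 4 = 9) = 1 (attained at k = 0)
  C[1][1] = min over k of (A[1][0] + B[0][1] = -2 + -4 = -6, A[1][1] + B[1][1] = 9 + 0 = 9, A[1][2] + B[2][1] = 5 + 5 = 10) = -6 (attained at k = 0)
  C[1][2] = min over k of (A[1][0] + B[0][2] = -2 + 7 = 5, A[1][1] + B[1][2] = 9 + -1 = 8, A[1][2] + B[2][2] = 5 + 2 = 7) = 5 (attained at k = 0)
  C[2][0] = min over k of (A[2][0] + B[0][0] = 3 + 3 = 6, A[2][1] + B[1][0] = 5 + -2 = 3, A[2][2] + B[2][0] = 6 + 4 = 10) = 3 (attained at k = 1)
  C[2][1] = min over k of (A[2][0] + B[0][1] = 3 + -4 = -1, A[2][1] + B[1][1] = 5 + 0 = 5, A[2][2] + B[2][1] = 6 + 5 = 11) = -1 (attained at k = 0)
  C[2][2] = min over k of (A[2][0] + B[0][2] = 3 + 7 = 10, A[2][1] + B[1][2] = 5 + -1 = 4, A[2][2] + B[2][2] = 6 + 2 = 8) = 4 (attained at k = 1)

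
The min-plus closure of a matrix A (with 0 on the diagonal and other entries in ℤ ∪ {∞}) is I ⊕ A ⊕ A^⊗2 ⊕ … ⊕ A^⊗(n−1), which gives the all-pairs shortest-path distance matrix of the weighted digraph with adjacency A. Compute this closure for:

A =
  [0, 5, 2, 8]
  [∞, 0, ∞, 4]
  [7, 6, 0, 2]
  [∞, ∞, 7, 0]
Closure =
  [0, 5, 2, 4]
  [18, 0, 11, 4]
  [7, 6, 0, 2]
  [14, 13, 7, 0]

This is the Floyd-Warshall all-pairs shortest-path computation. For each intermediate vertex k = 0, 1, …, 3, update dist[i][j] ← min(dist[i][j], dist[i][k] + dist[k][j]). The final matrix gives, for each (i, j), the minimum total weight of any directed path from i to j (possibly empty when i = j).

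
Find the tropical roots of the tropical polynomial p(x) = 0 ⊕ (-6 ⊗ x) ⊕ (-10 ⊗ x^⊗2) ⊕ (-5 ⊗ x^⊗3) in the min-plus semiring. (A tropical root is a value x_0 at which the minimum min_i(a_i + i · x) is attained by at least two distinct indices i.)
Roots: {-5, 4, 6}

Each tropical root is a break point of the lower envelope of the lines y = a_i + i · x (there are 4 lines, with slopes 0, 1, ..., 3). Only the lines that attain the minimum somewhere contribute to roots; other lines are dominated. Here the surviving (envelope) indices are i = 3, i = 2, i = 1, i = 0.
Intersections between consecutive envelope lines give the roots: for adjacent envelope indices i < j the intersection is x = (a_i − a_j) / (j − i). Reading off the sorted break points: {-5, 4, 6}.
Verification: at each break x_0, at least two indices attain the minimum of min_i(a_i + i · x_0).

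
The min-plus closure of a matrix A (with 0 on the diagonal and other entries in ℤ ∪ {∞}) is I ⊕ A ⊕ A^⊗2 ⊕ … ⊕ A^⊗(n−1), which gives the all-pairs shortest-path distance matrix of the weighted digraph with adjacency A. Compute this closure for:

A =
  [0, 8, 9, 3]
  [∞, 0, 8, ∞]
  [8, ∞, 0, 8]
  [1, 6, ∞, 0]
Closure =
  [0, 8, 9, 3]
  [16, 0, 8, 16]
  [8, 14, 0, 8]
  [1, 6, 10, 0]

This is the Floyd-Warshall all-pairs shortest-path computation. For each intermediate vertex k = 0, 1, …, 3, update dist[i][j] ← min(dist[i][j], dist[i][k] + dist[k][j]). The final matrix gives, for each (i, j), the minimum total weight of any directed path from i to j (possibly empty when i = j).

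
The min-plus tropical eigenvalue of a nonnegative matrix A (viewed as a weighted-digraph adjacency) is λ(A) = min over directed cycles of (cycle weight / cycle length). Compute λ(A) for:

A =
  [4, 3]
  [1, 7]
λ(A) = 2

Enumerate directed cycles and compute their means (weight / length). Sample:
  cycle 0 → 0: weight = 4, length = 1, mean = 4/1 ≈ 4.000
  cycle 1 → 1: weight = 7, length = 1, mean = 7/1 ≈ 7.000
  cycle 0 → 1 → 0: weight = 4, length = 2, mean = 4/2 ≈ 2.000
  cycle 1 → 0 → 1: weight = 4, length = 2, mean = 4/2 ≈ 2.000
Minimum mean = 2.000, attained e.g. along the cycle 0 → 1 → 0 with weight 4 and length 2. So λ(A) = 4/2 = 2.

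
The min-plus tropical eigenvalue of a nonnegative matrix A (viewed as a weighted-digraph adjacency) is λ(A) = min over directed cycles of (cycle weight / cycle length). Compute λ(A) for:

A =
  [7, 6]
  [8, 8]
λ(A) = 7

Enumerate directed cycles and compute their means (weight / length). Sample:
  cycle 0 → 0: weight = 7, length = 1, mean = 7/1 ≈ 7.000
  cycle 1 → 1: weight = 8, length = 1, mean = 8/1 ≈ 8.000
  cycle 0 → 1 → 0: weight = 14, length = 2, mean = 14/2 ≈ 7.000
  cycle 1 → 0 → 1: weight = 14, length = 2, mean = 14/2 ≈ 7.000
Minimum mean = 7.000, attained e.g. along the cycle 0 → 0 with weight 7 and length 1. So λ(A) = 7/1 = 7.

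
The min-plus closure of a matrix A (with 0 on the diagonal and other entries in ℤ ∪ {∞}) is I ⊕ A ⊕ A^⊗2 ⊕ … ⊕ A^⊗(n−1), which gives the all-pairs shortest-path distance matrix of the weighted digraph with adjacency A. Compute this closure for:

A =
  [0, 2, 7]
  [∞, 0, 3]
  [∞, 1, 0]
Closure =
  [0, 2, 5]
  [∞, 0, 3]
  [∞, 1, 0]

This is the Floyd-Warshall all-pairs shortest-path computation. For each intermediate vertex k = 0, 1, …, 2, update dist[i][j] ← min(dist[i][j], dist[i][k] + dist[k][j]). The final matrix gives, for each (i, j), the minimum total weight of any directed path from i to j (possibly empty when i = j).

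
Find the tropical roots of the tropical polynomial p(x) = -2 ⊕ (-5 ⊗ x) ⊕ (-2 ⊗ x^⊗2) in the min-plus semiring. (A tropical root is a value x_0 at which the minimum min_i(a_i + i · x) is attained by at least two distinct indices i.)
Roots: {-3, 3}

Each tropical root is a break point of the lower envelope of the lines y = a_i + i · x (there are 3 lines, with slopes 0, 1, ..., 2). Only the lines that attain the minimum somewhere contribute to roots; other lines are dominated. Here the surviving (envelope) indices are i = 2, i = 1, i = 0.
Intersections between consecutive envelope lines give the roots: for adjacent envelope indices i < j the intersection is x = (a_i − a_j) / (j − i). Reading off the sorted break points: {-3, 3}.
Verification: at each break x_0, at least two indices attain the minimum of min_i(a_i + i · x_0).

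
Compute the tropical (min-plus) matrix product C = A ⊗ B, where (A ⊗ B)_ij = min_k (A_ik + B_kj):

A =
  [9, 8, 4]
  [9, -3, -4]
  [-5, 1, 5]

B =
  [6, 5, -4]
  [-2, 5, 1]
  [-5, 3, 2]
A ⊗ B =
  [-1, 7, 5]
  [-9, -1, -2]
  [-1, 0, -9]

Apply the min-plus product entry-by-entry:
  C[0][0] = min over k of (A[0][0] + B[0][0] = 9 + 6 = 15, A[0][1] + B[1][0] = 8 + -2 = 6, A[0][2] + B[2][0] = 4 + -5 = -1) = -1 (attained at k = 2)
  C[0][1] = min over k of (A[0][0] + B[0][1] = 9 + 5 = 14, A[0][1] + B[1][1] = 8 + 5 = 13, A[0][2] + B[2][1] = 4 + 3 = 7) = 7 (attained at k = 2)
  C[0][2] = min over k of (A[0][0] + B[0][2] = 9 + -4 = 5, A[0][1] + B[1][2] = 8 + 1 = 9, A[0][2] + B[2][2] = 4 + 2 = 6) = 5 (attained at k = 0)
  C[1][0] = min over k of (A[1][0] + B[0][0] = 9 + 6 = 15, A[1][1] + B[1][0] = -3 + -2 = -5, A[1][2] + B[2][0] = -4 + -5 = -9) = -9 (attained at k = 2)
  C[1][1] = min over k of (A[1][0] + B[0][1] = 9 + 5 = 14, A[1][1] + B[1][1] = -3 + 5 = 2, A[1][2] + B[2][1] = -4 + 3 = -1) = -1 (attained at k = 2)
  C[1][2] = min over k of (A[1][0] + B[0][2] = 9 + -4 = 5, A[1][1] + B[1][2] = -3 + 1 = -2, A[1][2] + B[2][2] = -4 + 2 = -2) = -2 (attained at k = 1)
  C[2][0] = min over k of (A[2][0] + B[0][0] = -5 + 6 = 1, A[2][1] + B[1][0] = 1 + -2 = -1, A[2][2] + B[2][0] = 5 + -5 = 0) = -1 (attained at k = 1)
  C[2][1] = min over k of (A[2][0] + B[0][1] = -5 + 5 = 0, A[2][1] + B[1][1] = 1 + 5 = 6, A[2][2] + B[2][1] = 5 + 3 = 8) = 0 (attained at k = 0)
  C[2][2] = min over k of (A[2][0] + B[0][2] = -5 + -4 = -9, A[2][1] + B[1][2] = 1 + 1 = 2, A[2][2] + B[2][2] = 5 + 2 = 7) = -9 (attained at k = 0)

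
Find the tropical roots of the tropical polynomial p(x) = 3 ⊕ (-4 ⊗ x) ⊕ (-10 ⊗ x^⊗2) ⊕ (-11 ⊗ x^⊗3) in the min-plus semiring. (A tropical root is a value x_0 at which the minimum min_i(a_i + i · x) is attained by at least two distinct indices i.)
Roots: {1, 6, 7}

Each tropical root is a break point of the lower envelope of the lines y = a_i + i · x (there are 4 lines, with slopes 0, 1, ..., 3). Only the lines that attain the minimum somewhere contribute to roots; other lines are dominated. Here the surviving (envelope) indices are i = 3, i = 2, i = 1, i = 0.
Intersections between consecutive envelope lines give the roots: for adjacent envelope indices i < j the intersection is x = (a_i − a_j) / (j − i). Reading off the sorted break points: {1, 6, 7}.
Verification: at each break x_0, at least two indices attain the minimum of min_i(a_i + i · x_0).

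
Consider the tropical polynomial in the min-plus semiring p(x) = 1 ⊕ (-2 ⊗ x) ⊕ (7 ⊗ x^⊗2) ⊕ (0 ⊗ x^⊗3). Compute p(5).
p(5) = 1

A tropical monomial a ⊗ x^⊗i evaluates to a + i · x. Evaluating each term at x = 5:
  Term 0 contributes 1 + 0 · 5 = 1
  Term 1 contributes -2 + 1 · 5 = 3
  Term 2 contributes 7 + 2 · 5 = 17
  Term 3 contributes 0 + 3 · 5 = 15
p(5) = ⊕ of these = min[1, 3, 17, 15] = 1.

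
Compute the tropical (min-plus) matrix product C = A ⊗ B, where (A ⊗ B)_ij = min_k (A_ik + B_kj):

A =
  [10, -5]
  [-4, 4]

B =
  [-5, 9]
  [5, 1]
A ⊗ B =
  [0, -4]
  [-9, 5]

Apply the min-plus product entry-by-entry:
  C[0][0] = min over k of (A[0][0] + B[0][0] = 10 + -5 = 5, A[0][1] + B[1][0] = -5 + 5 = 0) = 0 (attained at k = 1)
  C[0][1] = min over k of (A[0][0] + B[0][1] = 10 + 9 = 19, A[0][1] + B[1][1] = -5 + 1 = -4) = -4 (attained at k = 1)
  C[1][0] = min over k of (A[1][0] + B[0][0] = -4 + -5 = -9, A[1][1] + B[1][0] = 4 + 5 = 9) = -9 (attained at k = 0)
  C[1][1] = min over k of (A[1][0] + B[0][1] = -4 + 9 = 5, A[1][1] + B[1][1] = 4 + 1 = 5) = 5 (attained at k = 0)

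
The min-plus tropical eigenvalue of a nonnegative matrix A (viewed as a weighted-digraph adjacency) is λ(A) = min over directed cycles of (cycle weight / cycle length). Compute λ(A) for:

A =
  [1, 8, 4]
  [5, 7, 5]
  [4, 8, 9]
λ(A) = 1

Enumerate directed cycles and compute their means (weight / length). Sample:
  cycle 0 → 0: weight = 1, length = 1, mean = 1/1 ≈ 1.000
  cycle 1 → 1: weight = 7, length = 1, mean = 7/1 ≈ 7.000
  cycle 2 → 2: weight = 9, length = 1, mean = 9/1 ≈ 9.000
  cycle 0 → 1 → 0: weight = 13, length = 2, mean = 13/2 ≈ 6.500
  cycle 0 → 2 → 0: weight = 8, length = 2, mean = 8/2 ≈ 4.000
  cycle 1 → 0 → 1: weight = 13, length = 2, mean = 13/2 ≈ 6.500
Minimum mean = 1.000, attained e.g. along the cycle 0 → 0 with weight 1 and length 1. So λ(A) = 1/1 = 1.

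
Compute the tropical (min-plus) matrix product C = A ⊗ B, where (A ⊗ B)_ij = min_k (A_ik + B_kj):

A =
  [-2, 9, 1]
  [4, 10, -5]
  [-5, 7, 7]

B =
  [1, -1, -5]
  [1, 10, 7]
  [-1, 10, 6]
A ⊗ B =
  [-1, -3, -7]
  [-6, 3, -1]
  [-4, -6, -10]

Apply the min-plus product entry-by-entry:
  C[0][0] = min over k of (A[0][0] + B[0][0] = -2 + 1 = -1, A[0][1] + B[1][0] = 9 + 1 = 10, A[0][2] + B[2][0] = 1 + -1 = 0) = -1 (attained at k = 0)
  C[0][1] = min over k of (A[0][0] + B[0][1] = -2 + -1 = -3, A[0][1] + B[1][1] = 9 + 10 = 19, A[0][2] + B[2][1] = 1 + 10 = 11) = -3 (attained at k = 0)
  C[0][2] = min over k of (A[0][0] + B[0][2] = -2 + -5 = -7, A[0][1] + B[1][2] = 9 + 7 = 16, A[0][2] + B[2][2] = 1 + 6 = 7) = -7 (attained at k = 0)
  C[1][0] = min over k of (A[1][0] + B[0][0] = 4 + 1 = 5, A[1][1] + B[1][0] = 10 + 1 = 11, A[1][2] + B[2][0] = -5 + -1 = -6) = -6 (attained at k = 2)
  C[1][1] = min over k of (A[1][0] + B[0][1] = 4 + -1 = 3, A[1][1] + B[1][1] = 10 + 10 = 20, A[1][2] + B[2][1] = -5 + 10 = 5) = 3 (attained at k = 0)
  C[1][2] = min over k of (A[1][0] + B[0][2] = 4 + -5 = -1, A[1][1] + B[1][2] = 10 + 7 = 17, A[1][2] + B[2][2] = -5 + 6 = 1) = -1 (attained at k = 0)
  C[2][0] = min over k of (A[2][0] + B[0][0] = -5 + 1 = -4, A[2][1] + B[1][0] = 7 + 1 = 8, A[2][2] + B[2][0] = 7 + -1 = 6) = -4 (attained at k = 0)
  C[2][1] = min over k of (A[2][0] + B[0][1] = -5 + -1 = -6, A[2][1] + B[1][1] = 7 + 10 = 17, A[2][2] + B[2][1] = 7 + 10 = 17) = -6 (attained at k = 0)
  C[2][2] = min over k of (A[2][0] + B[0][2] = -5 + -5 = -10, A[2][1] + B[1][2] = 7 + 7 = 14, A[2][2] + B[2][2] = 7 + 6 = 13) = -10 (attained at k = 0)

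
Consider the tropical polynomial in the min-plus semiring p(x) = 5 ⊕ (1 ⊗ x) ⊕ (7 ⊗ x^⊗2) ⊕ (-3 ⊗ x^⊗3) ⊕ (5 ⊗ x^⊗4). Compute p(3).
p(3) = 4

A tropical monomial a ⊗ x^⊗i evaluates to a + i · x. Evaluating each term at x = 3:
  Term 0 contributes 5 + 0 · 3 = 5
  Term 1 contributes 1 + 1 · 3 = 4
  Term 2 contributes 7 + 2 · 3 = 13
  Term 3 contributes -3 + 3 · 3 = 6
  Term 4 contributes 5 + 4 · 3 = 17
p(3) = ⊕ of these = min[5, 4, 13, 6, 17] = 4.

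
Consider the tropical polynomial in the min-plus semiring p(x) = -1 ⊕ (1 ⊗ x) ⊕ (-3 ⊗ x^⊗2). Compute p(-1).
p(-1) = -5

A tropical monomial a ⊗ x^⊗i evaluates to a + i · x. Evaluating each term at x = -1:
  Term 0 contributes -1 + 0 · -1 = -1
  Term 1 contributes 1 + 1 · -1 = 0
  Term 2 contributes -3 + 2 · -1 = -5
p(-1) = ⊕ of these = min[-1, 0, -5] = -5.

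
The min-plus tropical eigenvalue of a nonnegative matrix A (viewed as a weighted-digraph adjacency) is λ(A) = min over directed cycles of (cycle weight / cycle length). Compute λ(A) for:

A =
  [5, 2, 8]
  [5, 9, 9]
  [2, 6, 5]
λ(A) = 7/2

Enumerate directed cycles and compute their means (weight / length). Sample:
  cycle 0 → 0: weight = 5, length = 1, mean = 5/1 ≈ 5.000
  cycle 1 → 1: weight = 9, length = 1, mean = 9/1 ≈ 9.000
  cycle 2 → 2: weight = 5, length = 1, mean = 5/1 ≈ 5.000
  cycle 0 → 1 → 0: weight = 7, length = 2, mean = 7/2 ≈ 3.500
  cycle 0 → 2 → 0: weight = 10, length = 2, mean = 10/2 ≈ 5.000
  cycle 1 → 0 → 1: weight = 7, length = 2, mean = 7/2 ≈ 3.500
Minimum mean = 3.500, attained e.g. along the cycle 0 → 1 → 0 with weight 7 and length 2. So λ(A) = 7/2 = 7/2.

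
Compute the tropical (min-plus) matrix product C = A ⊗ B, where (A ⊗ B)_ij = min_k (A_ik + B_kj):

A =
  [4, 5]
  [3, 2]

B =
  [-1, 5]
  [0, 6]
A ⊗ B =
  [3, 9]
  [2, 8]

Apply the min-plus product entry-by-entry:
  C[0][0] = min over k of (A[0][0] + B[0][0] = 4 + -1 = 3, A[0][1] + B[1][0] = 5 + 0 = 5) = 3 (attained at k = 0)
  C[0][1] = min over k of (A[0][0] + B[0][1] = 4 + 5 = 9, A[0][1] + B[1][1] = 5 + 6 = 11) = 9 (attained at k = 0)
  C[1][0] = min over k of (A[1][0] + B[0][0] = 3 + -1 = 2, A[1][1] + B[1][0] = 2 + 0 = 2) = 2 (attained at k = 0)
  C[1][1] = min over k of (A[1][0] + B[0][1] = 3 + 5 = 8, A[1][1] + B[1][1] = 2 + 6 = 8) = 8 (attained at k = 0)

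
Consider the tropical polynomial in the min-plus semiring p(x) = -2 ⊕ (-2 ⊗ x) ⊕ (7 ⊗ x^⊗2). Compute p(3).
p(3) = -2

A tropical monomial a ⊗ x^⊗i evaluates to a + i · x. Evaluating each term at x = 3:
  Term 0 contributes -2 + 0 · 3 = -2
  Term 1 contributes -2 + 1 · 3 = 1
  Term 2 contributes 7 + 2 · 3 = 13
p(3) = ⊕ of these = min[-2, 1, 13] = -2.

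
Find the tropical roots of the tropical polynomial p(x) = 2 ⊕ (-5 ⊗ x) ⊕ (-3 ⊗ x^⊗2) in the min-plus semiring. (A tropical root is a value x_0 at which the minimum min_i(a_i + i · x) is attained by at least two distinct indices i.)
Roots: {-2, 7}

Each tropical root is a break point of the lower envelope of the lines y = a_i + i · x (there are 3 lines, with slopes 0, 1, ..., 2). Only the lines that attain the minimum somewhere contribute to roots; other lines are dominated. Here the surviving (envelope) indices are i = 2, i = 1, i = 0.
Intersections between consecutive envelope lines give the roots: for adjacent envelope indices i < j the intersection is x = (a_i − a_j) / (j − i). Reading off the sorted break points: {-2, 7}.
Verification: at each break x_0, at least two indices attain the minimum of min_i(a_i + i · x_0).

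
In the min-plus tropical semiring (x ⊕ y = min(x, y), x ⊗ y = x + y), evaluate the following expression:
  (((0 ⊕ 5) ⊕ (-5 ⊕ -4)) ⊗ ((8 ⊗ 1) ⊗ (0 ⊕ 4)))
(((0 ⊕ 5) ⊕ (-5 ⊕ -4)) ⊗ ((8 ⊗ 1) ⊗ (0 ⊕ 4))) = 4

Expand innermost to outermost. Recall ⊕ takes the minimum of its arguments and ⊗ takes their sum. Working out the expression (((0 ⊕ 5) ⊕ (-5 ⊕ -4)) ⊗ ((8 ⊗ 1) ⊗ (0 ⊕ 4))) gives 4.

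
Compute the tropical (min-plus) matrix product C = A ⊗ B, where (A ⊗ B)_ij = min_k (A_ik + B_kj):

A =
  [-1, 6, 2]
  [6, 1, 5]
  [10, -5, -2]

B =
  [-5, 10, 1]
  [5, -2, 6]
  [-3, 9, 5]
A ⊗ B =
  [-6, 4, 0]
  [1, -1, 7]
  [-5, -7, 1]

Apply the min-plus product entry-by-entry:
  C[0][0] = min over k of (A[0][0] + B[0][0] = -1 + -5 = -6, A[0][1] + B[1][0] = 6 + 5 = 11, A[0][2] + B[2][0] = 2 + -3 = -1) = -6 (attained at k = 0)
  C[0][1] = min over k of (A[0][0] + B[0][1] = -1 + 10 = 9, A[0][1] + B[1][1] = 6 + -2 = 4, A[0][2] + B[2][1] = 2 + 9 = 11) = 4 (attained at k = 1)
  C[0][2] = min over k of (A[0][0] + B[0][2] = -1 + 1 = 0, A[0][1] + B[1][2] = 6 + 6 = 12, A[0][2] + B[2][2] = 2 + 5 = 7) = 0 (attained at k = 0)
  C[1][0] = min over k of (A[1][0] + B[0][0] = 6 + -5 = 1, A[1][1] + B[1][0] = 1 + 5 = 6, A[1][2] + B[2][0] = 5 + -3 = 2) = 1 (attained at k = 0)
  C[1][1] = min over k of (A[1][0] + B[0][1] = 6 + 10 = 16, A[1][1] + B[1][1] = 1 + -2 = -1, A[1][2] + B[2][1] = 5 + 9 = 14) = -1 (attained at k = 1)
  C[1][2] = min over k of (A[1][0] + B[0][2] = 6 + 1 = 7, A[1][1] + B[1][2] = 1 + 6 = 7, A[1][2] + B[2][2] = 5 + 5 = 10) = 7 (attained at k = 0)
  C[2][0] = min over k of (A[2][0] + B[0][0] = 10 + -5 = 5, A[2][1] + B[1][0] = -5 + 5 = 0, A[2][2] + B[2][0] = -2 + -3 = -5) = -5 (attained at k = 2)
  C[2][1] = min over k of (A[2][0] + B[0][1] = 10 + 10 = 20, A[2][1] + B[1][1] = -5 + -2 = -7, A[2][2] + B[2][1] = -2 + 9 = 7) = -7 (attained at k = 1)
  C[2][2] = min over k of (A[2][0] + B[0][2] = 10 + 1 = 11, A[2][1] + B[1][2] = -5 + 6 = 1, A[2][2] + B[2][2] = -2 + 5 = 3) = 1 (attained at k = 1)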